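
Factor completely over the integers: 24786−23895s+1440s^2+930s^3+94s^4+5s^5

Trying the rational-root candidates, s = −9 is a root, so (s+9) is a factor; dividing leaves 5s^4+49s^3+489s^2−2961s+2754.
Next, s = 6/5 is a root, giving the factor (5s−6) and quotient s^3+11s^2+111s−459.
Next, s = 3 is a root, so (s−3) is a factor; dividing leaves s^2+14s+153.
The quadratic s^2+14s+153 has discriminant −416 < 0 and is irreducible over ℤ.

(5s−6)(s+9)(s−3)(s^2+14s+153)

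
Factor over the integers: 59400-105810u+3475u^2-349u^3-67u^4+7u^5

(7u-4)(u+11)(u-15)(u^2-5u+90)

Among the possible rational roots, u = -11 is a root, so (u+11) is a factor; dividing leaves 7u^4-144u^3+1235u^2-10110u+5400.
Then u = 4/7 is a root, giving the factor (7u-4) and quotient u^3-20u^2+165u-1350.
Continuing, u = 15 is a root, so (u-15) is a factor; dividing leaves u^2-5u+90.
The quadratic u^2-5u+90 has discriminant -335 < 0 and is irreducible over ℤ.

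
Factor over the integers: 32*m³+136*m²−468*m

Pull out the common factor 4*m, then factor the remaining trinomial.

4*m*(2*m+13)*(4*m−9)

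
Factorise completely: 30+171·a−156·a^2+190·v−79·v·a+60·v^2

Group: 12·v·(5·v−12·a+15) + (13·a+2)·(5·v−12·a+15); both groups contain (5·v−12·a+15).

(5·v−12·a+15)·(12·v+13·a+2)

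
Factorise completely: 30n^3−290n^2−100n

10n(3n+1)(n−10)

Pull out the common factor 10n, then factor the remaining trinomial.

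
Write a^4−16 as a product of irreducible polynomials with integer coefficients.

Write as (a^2)² − (4)², then factor a^2−4 once more.

(a+2)·(a−2)·(a^2+4)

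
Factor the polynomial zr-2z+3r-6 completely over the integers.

Group as (zr-2z) + (3r-6) = z(r-2) + 3(r-2).
Both groups share the factor (r-2).

(r-2)(z+3)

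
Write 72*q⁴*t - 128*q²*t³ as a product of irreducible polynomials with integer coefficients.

Every term has a factor of 8*q²*t. Then 9*q² - 16*t² = (3*q)² − (4*t)².

8*q²*t*(3*q + 4*t)*(3*q - 4*t)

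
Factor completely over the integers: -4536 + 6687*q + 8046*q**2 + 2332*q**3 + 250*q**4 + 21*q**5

(3*q + 7)*(7*q - 3)*(q + 3)*(q**2 + 7*q + 72)

By the rational root theorem, q = -7/3 is a root, giving the factor (3*q + 7) and quotient 7*q**4 + 67*q**3 + 621*q**2 + 1233*q - 648.
Then q = -3 is a root, so (q + 3) is a factor; dividing leaves 7*q**3 + 46*q**2 + 483*q - 216.
Continuing, q = 3/7 is a root, so (7*q - 3) divides it; the quotient is q**2 + 7*q + 72.
The quadratic q**2 + 7*q + 72 has discriminant -239 < 0 and is irreducible over ℤ.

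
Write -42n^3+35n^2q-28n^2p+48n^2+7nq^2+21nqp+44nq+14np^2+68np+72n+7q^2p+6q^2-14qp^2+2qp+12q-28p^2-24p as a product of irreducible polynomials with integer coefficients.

Group: 6n(-7n^2+7nq-7np+8n+7qp+6q+14p+12) + (q-2p)(-7n^2+7nq-7np+8n+7qp+6q+14p+12); both groups contain (-7n^2+7nq-7np+8n+7qp+6q+14p+12), so (6n+q-2p) is a factor with cofactor -7n^2+7nq-7np+8n+7qp+6q+14p+12.
The cofactor groups again: -7n^2+7nq-7np+8n+7qp+6q+14p+12 = -n(7n+7p+6) + (q+2)(7n+7p+6); both groups contain (7n+7p+6), giving -(n-q-2)(7n+7p+6).

-(6n+q-2p)(7n+7p+6)(n-q-2)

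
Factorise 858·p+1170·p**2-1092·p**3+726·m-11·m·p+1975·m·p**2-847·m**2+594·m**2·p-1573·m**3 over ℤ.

-(11·m+13·p)·(11·m-7·p+11)·(13·m-12·p-6)

Group: 11·m·(-143·m**2+223·m·p-77·m-84·p**2+90·p+66) + 13·p·(-143·m**2+223·m·p-77·m-84·p**2+90·p+66); both groups contain (-143·m**2+223·m·p-77·m-84·p**2+90·p+66), so (11·m+13·p) is a factor with cofactor -143·m**2+223·m·p-77·m-84·p**2+90·p+66.
The cofactor groups again: -143·m**2+223·m·p-77·m-84·p**2+90·p+66 = -11·m·(13·m-12·p-6) + (7·p-11)·(13·m-12·p-6); both groups contain (13·m-12·p-6), giving -(11·m-7·p+11)·(13·m-12·p-6).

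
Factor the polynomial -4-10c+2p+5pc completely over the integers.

Group as (5pc+2p) + (-10c-4) = p(5c+2) - 2(5c+2).
Both groups share the factor (5c+2).

(5c+2)(p-2)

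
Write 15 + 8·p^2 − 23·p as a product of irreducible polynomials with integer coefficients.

Need a pair with product 8·15 = 120 and sum −23: that's −15 and −8.
Split the middle term: 8·p^2 − 15·p − 8·p + 15 = p·(8·p − 15) − (8·p − 15).

(8·p − 15)·(p − 1)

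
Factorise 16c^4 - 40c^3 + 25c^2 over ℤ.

Factor out c^2 first: what remains is 16c^2 - 40c + 25.
Recognize a perfect-square trinomial with the parts 4c and 5.

c^2(4c - 5)^2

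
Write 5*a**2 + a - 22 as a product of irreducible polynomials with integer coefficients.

(5*a + 11)*(a - 2)

Need a pair with product 5·(-22) = -110 and sum 1: that's 11 and -10.
Split the middle term: 5*a**2 + 11*a - 10*a - 22 = a*(5*a + 11) - 2*(5*a + 11).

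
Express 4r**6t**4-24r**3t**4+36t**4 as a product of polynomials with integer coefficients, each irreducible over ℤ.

4t**4(r**3-3)**2

Factor out 4t**4 first: what remains is r**6-6r**3+9.
Recognize a perfect-square trinomial with the parts 3 and r**3.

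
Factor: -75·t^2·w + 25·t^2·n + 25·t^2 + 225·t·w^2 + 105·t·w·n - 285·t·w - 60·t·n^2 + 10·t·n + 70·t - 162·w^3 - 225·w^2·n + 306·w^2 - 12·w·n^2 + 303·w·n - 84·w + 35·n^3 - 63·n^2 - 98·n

Group: 5·t·(-15·t·w + 5·t·n + 5·t + 27·w^2 + 6·w·n - 51·w - 5·n^2 + 9·n + 14) + (-6·w - 7·n)·(-15·t·w + 5·t·n + 5·t + 27·w^2 + 6·w·n - 51·w - 5·n^2 + 9·n + 14); both groups contain (-15·t·w + 5·t·n + 5·t + 27·w^2 + 6·w·n - 51·w - 5·n^2 + 9·n + 14), so (5·t - 6·w - 7·n) is a factor with cofactor -15·t·w + 5·t·n + 5·t + 27·w^2 + 6·w·n - 51·w - 5·n^2 + 9·n + 14.
The cofactor groups again: -15·t·w + 5·t·n + 5·t + 27·w^2 + 6·w·n - 51·w - 5·n^2 + 9·n + 14 = -5·t·(3·w - n - 1) + (9·w + 5·n - 14)·(3·w - n - 1); both groups contain (3·w - n - 1), giving -(5·t - 9·w - 5·n + 14)·(3·w - n - 1).

-(5·t - 9·w - 5·n + 14)·(5·t - 6·w - 7·n)·(3·w - n - 1)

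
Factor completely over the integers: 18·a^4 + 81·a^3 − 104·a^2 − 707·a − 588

(3·a + 7)·(6·a + 7)·(a + 4)·(a − 3)

By the rational root theorem, a = −7/6 is a root, so (6·a + 7) is a factor; dividing leaves 3·a^3 + 10·a^2 − 29·a − 84.
Continuing, a = −7/3 is a root, so (3·a + 7) is a factor; dividing leaves a^2 + a − 12.
The remaining quadratic factors as (a + 4)(a − 3).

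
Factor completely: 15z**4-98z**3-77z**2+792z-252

By the rational root theorem, z = 6 is a root, so (z-6) divides it; the quotient is 15z**3-8z**2-125z+42.
Then z = -14/5 is a root, so (5z+14) divides it; the quotient is 3z**2-10z+3.
The remaining quadratic factors as (3z-1)(z-3).

(3z-1)(5z+14)(z-3)(z-6)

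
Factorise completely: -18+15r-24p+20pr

(4p+3)(5r-6)

Group as (20pr-24p) + (15r-18) = 4p(5r-6) + 3(5r-6).
Both groups share the factor (5r-6).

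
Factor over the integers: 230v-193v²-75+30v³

Among the possible rational roots, v = 5/6 is a root, so (6v-5) is a factor; dividing leaves 5v²-28v+15.
The remaining quadratic factors as (5v-3)(v-5).

(5v-3)(6v-5)(v-5)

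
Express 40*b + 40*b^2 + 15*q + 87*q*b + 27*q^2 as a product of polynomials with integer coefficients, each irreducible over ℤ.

(9*q + 5*b + 5)*(3*q + 8*b)

Group: 3*q*(9*q + 5*b + 5) + 8*b*(9*q + 5*b + 5); both groups contain (9*q + 5*b + 5).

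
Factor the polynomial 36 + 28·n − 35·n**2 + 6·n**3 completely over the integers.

(2·n − 9)·(3·n + 2)·(n − 2)

Trying the rational-root candidates, n = 2 is a root, so (n − 2) divides it; the quotient is 6·n**2 − 23·n − 18.
The remaining quadratic factors as (2·n − 9)(3·n + 2).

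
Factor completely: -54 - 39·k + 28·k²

(4·k - 9)·(7·k + 6)

Need a pair with product 28·(-54) = -1512 and sum -39: that's 24 and -63.
Split the middle term: 28·k² + 24·k - 63·k - 54 = 4·k·(7·k + 6) - 9·(7·k + 6).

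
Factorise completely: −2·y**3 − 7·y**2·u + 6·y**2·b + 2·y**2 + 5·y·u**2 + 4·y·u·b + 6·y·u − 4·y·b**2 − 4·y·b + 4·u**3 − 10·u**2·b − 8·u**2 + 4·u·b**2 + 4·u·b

Group: 2·y·(−y**2 − 3·y·u + 2·y·b + 4·u**2 − 2·u·b) + (u − 2·b − 2)·(−y**2 − 3·y·u + 2·y·b + 4·u**2 − 2·u·b); both groups contain (−y**2 − 3·y·u + 2·y·b + 4·u**2 − 2·u·b), so (2·y + u − 2·b − 2) is a factor with cofactor −y**2 − 3·y·u + 2·y·b + 4·u**2 − 2·u·b.
The cofactor groups again: −y**2 − 3·y·u + 2·y·b + 4·u**2 − 2·u·b = −y·(y − u) + (−4·u + 2·b)·(y − u); both groups contain (y − u), giving −(y + 4·u − 2·b)·(y − u).

−(y + 4·u − 2·b)·(2·y + u − 2·b − 2)·(y − u)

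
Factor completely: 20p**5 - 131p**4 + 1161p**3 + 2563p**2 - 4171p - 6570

Trying the rational-root candidates, p = 9/5 is a root, so (5p - 9) divides it; the quotient is 4p**4 - 19p**3 + 198p**2 + 869p + 730.
Continuing, p = -2 is a root, so (p + 2) divides it; the quotient is 4p**3 - 27p**2 + 252p + 365.
Then p = -5/4 is a root, giving the factor (4p + 5) and quotient p**2 - 8p + 73.
The quadratic p**2 - 8p + 73 has discriminant -228 < 0 and is irreducible over ℤ.

(4p + 5)(5p - 9)(p + 2)(p**2 - 8p + 73)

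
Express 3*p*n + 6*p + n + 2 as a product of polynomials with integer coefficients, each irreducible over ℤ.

Group as (3*p*n + 6*p) + (n + 2) = 3*p*(n + 2) + (n + 2).
Both groups share the factor (n + 2).

(3*p + 1)*(n + 2)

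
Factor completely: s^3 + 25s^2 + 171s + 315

(s + 15)(s + 3)(s + 7)

By the rational root theorem, s = −7 is a root, so (s + 7) is a factor; dividing leaves s^2 + 18s + 45.
The remaining quadratic factors as (s + 15)(s + 3).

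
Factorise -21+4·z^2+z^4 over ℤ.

Substitute u = z^2 to get a quadratic in u, then factor.
z^2-3 is irreducible over ℤ (3 is not a perfect square).
z^2+7 is irreducible over ℤ (always positive, so no real roots).

(z^2+7)·(z^2-3)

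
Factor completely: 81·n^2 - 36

Every term has a factor of 9. Then 9·n^2 - 4 = (3·n)² − (2)².

9·(3·n + 2)·(3·n - 2)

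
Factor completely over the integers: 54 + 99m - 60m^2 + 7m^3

(7m + 3)(m - 3)(m - 6)

Testing divisors of the constant over divisors of the leading coefficient, m = 6 is a root, so (m - 6) divides it; the quotient is 7m^2 - 18m - 9.
The remaining quadratic factors as (7m + 3)(m - 3).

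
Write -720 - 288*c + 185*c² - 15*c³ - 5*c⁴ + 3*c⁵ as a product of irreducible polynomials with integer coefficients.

(3*c + 4)*(c + 4)*(c - 3)*(c² - 4*c + 15)

Among the possible rational roots, c = -4 is a root, so (c + 4) is a factor; dividing leaves 3*c⁴ - 17*c³ + 53*c² - 27*c - 180.
Then c = 3 is a root, so (c - 3) divides it; the quotient is 3*c³ - 8*c² + 29*c + 60.
Continuing, c = -4/3 is a root, giving the factor (3*c + 4) and quotient c² - 4*c + 15.
The quadratic c² - 4*c + 15 has discriminant -44 < 0 and is irreducible over ℤ.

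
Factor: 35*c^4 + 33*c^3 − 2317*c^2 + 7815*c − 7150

Trying the rational-root candidates, c = 13/7 is a root, so (7*c − 13) is a factor; dividing leaves 5*c^3 + 14*c^2 − 305*c + 550.
Continuing, c = −10 is a root, so (c + 10) divides it; the quotient is 5*c^2 − 36*c + 55.
The remaining quadratic factors as (c − 5)(5*c − 11).

(5*c − 11)*(7*c − 13)*(c + 10)*(c − 5)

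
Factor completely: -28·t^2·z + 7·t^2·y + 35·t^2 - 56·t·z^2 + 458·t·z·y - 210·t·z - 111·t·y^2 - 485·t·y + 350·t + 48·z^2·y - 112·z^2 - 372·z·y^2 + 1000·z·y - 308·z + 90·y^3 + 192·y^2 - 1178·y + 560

Group: 4·z·(-7·t^2 - 14·t·z + 111·t·y - 70·t + 12·z·y - 28·z - 90·y^2 + 258·y - 112) + (-y - 5)·(-7·t^2 - 14·t·z + 111·t·y - 70·t + 12·z·y - 28·z - 90·y^2 + 258·y - 112); both groups contain (-7·t^2 - 14·t·z + 111·t·y - 70·t + 12·z·y - 28·z - 90·y^2 + 258·y - 112), so (4·z - y - 5) is a factor with cofactor -7·t^2 - 14·t·z + 111·t·y - 70·t + 12·z·y - 28·z - 90·y^2 + 258·y - 112.
The cofactor groups again: -7·t^2 - 14·t·z + 111·t·y - 70·t + 12·z·y - 28·z - 90·y^2 + 258·y - 112 = -t·(7·t - 6·y + 14) + (-2·z + 15·y - 8)·(7·t - 6·y + 14); both groups contain (7·t - 6·y + 14), giving -(t + 2·z - 15·y + 8)·(7·t - 6·y + 14).

-(4·z - y - 5)·(7·t - 6·y + 14)·(t + 2·z - 15·y + 8)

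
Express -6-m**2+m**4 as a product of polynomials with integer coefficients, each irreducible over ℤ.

(m**2+2)(m**2-3)

Substitute u = m**2 to get a quadratic in u, then factor.
m**2-3 is irreducible over ℤ (3 is not a perfect square).
m**2+2 is irreducible over ℤ (always positive, so no real roots).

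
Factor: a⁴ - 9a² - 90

Substitute u = a² to get a quadratic in u, then factor.
a² - 15 is irreducible over ℤ (15 is not a perfect square).
a² + 6 is irreducible over ℤ (always positive, so no real roots).

(a² + 6)(a² - 15)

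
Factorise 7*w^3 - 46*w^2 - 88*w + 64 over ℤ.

By the rational root theorem, w = -2 is a root, so (w + 2) divides it; the quotient is 7*w^2 - 60*w + 32.
The remaining quadratic factors as (w - 8)(7*w - 4).

(7*w - 4)*(w + 2)*(w - 8)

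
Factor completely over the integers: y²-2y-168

Two integers with product -168 and sum -2 are -14 and 12.

(y+12)(y-14)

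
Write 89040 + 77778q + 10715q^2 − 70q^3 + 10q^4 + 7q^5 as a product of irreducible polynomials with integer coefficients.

Testing divisors of the constant over divisors of the leading coefficient, q = −10/7 is a root, so (7q + 10) is a factor; dividing leaves q^4 − 10q^2 + 1545q + 8904.
Continuing, q = −8 is a root, so (q + 8) divides it; the quotient is q^3 − 8q^2 + 54q + 1113.
Continuing, q = −7 is a root, so (q + 7) divides it; the quotient is q^2 − 15q + 159.
The quadratic q^2 − 15q + 159 has discriminant −411 < 0 and is irreducible over ℤ.

(7q + 10)(q + 7)(q + 8)(q^2 − 15q + 159)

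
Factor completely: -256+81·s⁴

Write as (9·s²)² − (16)², then factor 9·s²-16 once more.

(3·s+4)·(3·s-4)·(9·s²+16)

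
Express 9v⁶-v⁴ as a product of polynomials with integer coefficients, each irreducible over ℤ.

Pull out the common factor v⁴, leaving 9v²-1.
Recognize a difference of squares with the parts 3v and 1.

v⁴(3v+1)(3v-1)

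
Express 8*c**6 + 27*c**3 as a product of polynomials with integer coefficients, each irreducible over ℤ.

c**3*(2*c + 3)*(4*c**2 - 6*c + 9)

Every term has a factor of c**3; factoring it out leaves 8*c**3 + 27.
Recognize a sum of cubes with the parts 3 and 2*c.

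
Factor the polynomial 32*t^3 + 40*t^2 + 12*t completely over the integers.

4*t*(2*t + 1)*(4*t + 3)

Pull out the common factor 4*t, then factor the remaining trinomial.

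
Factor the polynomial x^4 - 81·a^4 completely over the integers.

(x - 3·a)·(x + 3·a)·(x^2 + 9·a^2)

Write as (x^2)² − (9·a^2)², then factor x^2 - 9·a^2 once more.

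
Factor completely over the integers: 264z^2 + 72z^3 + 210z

6z(2z + 5)(6z + 7)

Pull out the common factor 6z, then factor the remaining trinomial.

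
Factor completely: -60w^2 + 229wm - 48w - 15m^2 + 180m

-(4w - 15m)(15w - m + 12)

Group: -15w(4w - 15m) + (m - 12)(4w - 15m); both groups contain (4w - 15m).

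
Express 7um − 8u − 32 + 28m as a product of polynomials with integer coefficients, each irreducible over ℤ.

(7m − 8)(u + 4)

Group as (7um − 8u) + (28m − 32) = u(7m − 8) + 4(7m − 8).
Both groups share the factor (7m − 8).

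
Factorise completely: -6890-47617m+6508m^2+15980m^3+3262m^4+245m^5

Among the possible rational roots, m = 10/7 is a root, giving the factor (7m-10) and quotient 35m^4+516m^3+3020m^2+5244m+689.
Then m = -13/5 is a root, giving the factor (5m+13) and quotient 7m^3+85m^2+383m+53.
Next, m = -1/7 is a root, giving the factor (7m+1) and quotient m^2+12m+53.
The quadratic m^2+12m+53 has discriminant -68 < 0 and is irreducible over ℤ.

(5m+13)(7m+1)(7m-10)(m^2+12m+53)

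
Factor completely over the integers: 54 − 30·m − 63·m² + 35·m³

(5·m − 9)·(7·m² − 6)

Group as (35·m³ − 30·m) + (−63·m² + 54) = 5·m·(7·m² − 6) − 9·(7·m² − 6).
Both groups share the factor (7·m² − 6).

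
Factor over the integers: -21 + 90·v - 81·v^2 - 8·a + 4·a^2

(2·a + 9·v - 7)·(2·a - 9·v + 3)

Group: 2·a·(2·a - 9·v + 3) + (9·v - 7)·(2·a - 9·v + 3); both groups contain (2·a - 9·v + 3).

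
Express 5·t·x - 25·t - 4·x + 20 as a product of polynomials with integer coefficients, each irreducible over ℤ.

(5·t - 4)·(x - 5)

Group as (5·t·x - 25·t) + (-4·x + 20) = 5·t·(x - 5) - 4·(x - 5).
Both groups share the factor (x - 5).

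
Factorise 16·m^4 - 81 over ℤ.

(2·m + 3)·(2·m - 3)·(4·m^2 + 9)

(2·m)⁴ − (3)⁴ = ((2·m)² − (3)²)((2·m)² + (3)²); the first factor splits again, the second (4·m^2 + 9) is irreducible.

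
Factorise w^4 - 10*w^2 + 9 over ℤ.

(w + 1)*(w + 3)*(w - 1)*(w - 3)

Substitute u = w^2 to get a quadratic in u, then factor.
w^2 - 9 is a difference of squares.
w^2 - 1 is a difference of squares.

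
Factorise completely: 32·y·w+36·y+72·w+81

Group as (32·y·w+36·y) + (72·w+81) = 4·y·(8·w+9) + 9·(8·w+9).
Both groups share the factor (8·w+9).

(4·y+9)·(8·w+9)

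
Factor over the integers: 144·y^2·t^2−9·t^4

Every term has a factor of 9·t^2. Then 16·y^2−t^2 = (4·y)² − (t)².

9·t^2·(4·y−t)·(4·y+t)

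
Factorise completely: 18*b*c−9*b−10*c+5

Group as (18*b*c−9*b) + (−10*c+5) = 9*b*(2*c−1) − 5*(2*c−1).
Both groups share the factor (2*c−1).

(2*c−1)*(9*b−5)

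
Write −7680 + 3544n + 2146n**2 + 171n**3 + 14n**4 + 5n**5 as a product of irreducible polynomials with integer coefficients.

(5n − 6)(n + 4)(n + 5)(n**2 − 5n + 64)

Trying the rational-root candidates, n = −5 is a root, giving the factor (n + 5) and quotient 5n**4 − 11n**3 + 226n**2 + 1016n − 1536.
Next, n = 6/5 is a root, giving the factor (5n − 6) and quotient n**3 − n**2 + 44n + 256.
Next, n = −4 is a root, giving the factor (n + 4) and quotient n**2 − 5n + 64.
The quadratic n**2 − 5n + 64 has discriminant −231 < 0 and is irreducible over ℤ.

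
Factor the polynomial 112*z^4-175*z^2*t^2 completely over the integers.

7*z^2*(4*z-5*t)*(4*z+5*t)

Factor out 7*z^2, leaving 16*z^2-25*t^2, which is a difference of two squares.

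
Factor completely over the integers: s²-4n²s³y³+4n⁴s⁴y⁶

Every term has a factor of s²; factoring it out leaves 4n⁴s²y⁶-4n²sy³+1.
Recognize a perfect-square trinomial with the parts 1 and 2n²sy³.

s²(2n²sy³-1)²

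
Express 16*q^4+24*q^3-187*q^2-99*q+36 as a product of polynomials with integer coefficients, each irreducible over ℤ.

(4*q+3)*(4*q-1)*(q+4)*(q-3)

Trying the rational-root candidates, q = -4 is a root, so (q+4) is a factor; dividing leaves 16*q^3-40*q^2-27*q+9.
Next, q = 1/4 is a root, so (4*q-1) divides it; the quotient is 4*q^2-9*q-9.
The remaining quadratic factors as (4*q+3)(q-3).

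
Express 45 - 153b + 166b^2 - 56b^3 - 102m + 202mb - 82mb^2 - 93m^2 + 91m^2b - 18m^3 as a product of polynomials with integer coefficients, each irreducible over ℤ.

-(m - 2b + 3)(2m - 7b + 5)(9m + 4b - 3)

Group: m(-18m^2 + 55mb - 39m + 28b^2 - 41b + 15) + (-2b + 3)(-18m^2 + 55mb - 39m + 28b^2 - 41b + 15); both groups contain (-18m^2 + 55mb - 39m + 28b^2 - 41b + 15), so (m - 2b + 3) is a factor with cofactor -18m^2 + 55mb - 39m + 28b^2 - 41b + 15.
The cofactor groups again: -18m^2 + 55mb - 39m + 28b^2 - 41b + 15 = -2m(9m + 4b - 3) + (7b - 5)(9m + 4b - 3); both groups contain (9m + 4b - 3), giving -(2m - 7b + 5)(9m + 4b - 3).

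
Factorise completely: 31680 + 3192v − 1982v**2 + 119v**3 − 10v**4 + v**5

By the rational root theorem, v = −3 is a root, giving the factor (v + 3) and quotient v**4 − 13v**3 + 158v**2 − 2456v + 10560.
Then v = 6 is a root, giving the factor (v − 6) and quotient v**3 − 7v**2 + 116v − 1760.
Continuing, v = 11 is a root, so (v − 11) divides it; the quotient is v**2 + 4v + 160.
The quadratic v**2 + 4v + 160 has discriminant −624 < 0 and is irreducible over ℤ.

(v + 3)(v − 11)(v − 6)(v**2 + 4v + 160)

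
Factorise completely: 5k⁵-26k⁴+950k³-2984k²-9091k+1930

Testing divisors of the constant over divisors of the leading coefficient, k = -2 is a root, giving the factor (k+2) and quotient 5k⁴-36k³+1022k²-5028k+965.
Next, k = 5 is a root, so (k-5) divides it; the quotient is 5k³-11k²+967k-193.
Next, k = 1/5 is a root, so (5k-1) divides it; the quotient is k²-2k+193.
The quadratic k²-2k+193 has discriminant -768 < 0 and is irreducible over ℤ.

(5k-1)(k+2)(k-5)(k²-2k+193)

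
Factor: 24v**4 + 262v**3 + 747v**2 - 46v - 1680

By the rational root theorem, v = 5/4 is a root, so (4v - 5) is a factor; dividing leaves 6v**3 + 73v**2 + 278v + 336.
Then v = -6 is a root, giving the factor (v + 6) and quotient 6v**2 + 37v + 56.
The remaining quadratic factors as (3v + 8)(2v + 7).

(2v + 7)(3v + 8)(4v - 5)(v + 6)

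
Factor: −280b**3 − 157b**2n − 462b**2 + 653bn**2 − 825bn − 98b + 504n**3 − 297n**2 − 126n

−(5b − 8n + 7)(7b + 9n)(8b + 7n + 2)

Group: 8b(−35b**2 + 11bn − 49b + 72n**2 − 63n) + (7n + 2)(−35b**2 + 11bn − 49b + 72n**2 − 63n); both groups contain (−35b**2 + 11bn − 49b + 72n**2 − 63n), so (8b + 7n + 2) is a factor with cofactor −35b**2 + 11bn − 49b + 72n**2 − 63n.
The cofactor groups again: −35b**2 + 11bn − 49b + 72n**2 − 63n = −5b(7b + 9n) + (8n − 7)(7b + 9n); both groups contain (7b + 9n), giving −(5b − 8n + 7)(7b + 9n).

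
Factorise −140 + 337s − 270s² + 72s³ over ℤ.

Testing divisors of the constant over divisors of the leading coefficient, s = 7/6 is a root, so (6s − 7) divides it; the quotient is 12s² − 31s + 20.
The remaining quadratic factors as (3s − 4)(4s − 5).

(3s − 4)(4s − 5)(6s − 7)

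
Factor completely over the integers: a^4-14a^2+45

(a+3)(a-3)(a^2-5)

Substitute u = a^2 to get a quadratic in u, then factor.
a^2-5 is irreducible over ℤ (5 is not a perfect square).
a^2-9 is a difference of squares.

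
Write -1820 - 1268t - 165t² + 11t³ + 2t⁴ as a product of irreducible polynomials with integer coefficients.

Among the possible rational roots, t = -7 is a root, giving the factor (t + 7) and quotient 2t³ - 3t² - 144t - 260.
Next, t = -2 is a root, giving the factor (t + 2) and quotient 2t² - 7t - 130.
The remaining quadratic factors as (2t + 13)(t - 10).

(2t + 13)(t + 2)(t + 7)(t - 10)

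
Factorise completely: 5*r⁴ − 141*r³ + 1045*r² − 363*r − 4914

Trying the rational-root candidates, r = −9/5 is a root, so (5*r + 9) divides it; the quotient is r³ − 30*r² + 263*r − 546.
Then r = 3 is a root, so (r − 3) divides it; the quotient is r² − 27*r + 182.
The remaining quadratic factors as (r − 14)(r − 13).

(5*r + 9)*(r − 13)*(r − 14)*(r − 3)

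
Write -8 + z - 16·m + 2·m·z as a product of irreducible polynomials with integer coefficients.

Group as (2·m·z - 16·m) + (z - 8) = 2·m·(z - 8) + (z - 8).
Both groups share the factor (z - 8).

(2·m + 1)·(z - 8)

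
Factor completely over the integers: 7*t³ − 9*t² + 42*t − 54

(7*t − 9)*(t² + 6)

Group as (7*t³ + 42*t) + (−9*t² − 54) = 7*t*(t² + 6) − 9*(t² + 6).
Both groups share the factor (t² + 6).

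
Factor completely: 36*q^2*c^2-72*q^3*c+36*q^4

Factor out 36*q^2 first: what remains is q^2-2*q*c+c^2.
Recognize a perfect-square trinomial with the parts q and c.

36*q^2*(q-c)^2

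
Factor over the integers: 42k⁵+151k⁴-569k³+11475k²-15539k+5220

By the rational root theorem, k = -9 is a root, so (k+9) is a factor; dividing leaves 42k⁴-227k³+1474k²-1791k+580.
Next, k = 4/7 is a root, giving the factor (7k-4) and quotient 6k³-29k²+194k-145.
Next, k = 5/6 is a root, giving the factor (6k-5) and quotient k²-4k+29.
The quadratic k²-4k+29 has discriminant -100 < 0 and is irreducible over ℤ.

(6k-5)(7k-4)(k+9)(k²-4k+29)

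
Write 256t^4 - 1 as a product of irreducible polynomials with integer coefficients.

Difference of squares twice: with A = 4t and B = 1, A⁴ − B⁴ = (A² − B²)(A² + B²), and A² − B² factors again.

(4t + 1)(4t - 1)(16t^2 + 1)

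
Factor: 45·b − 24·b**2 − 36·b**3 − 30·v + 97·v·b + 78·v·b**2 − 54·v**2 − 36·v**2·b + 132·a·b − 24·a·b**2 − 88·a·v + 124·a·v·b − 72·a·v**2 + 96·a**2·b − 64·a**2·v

−(2·v − 3·b)·(4·a + 2·b + 3)·(8·a + 9·v − 6·b + 5)

Group: 4·a·(−16·a·v + 24·a·b − 18·v**2 + 39·v·b − 10·v − 18·b**2 + 15·b) + (2·b + 3)·(−16·a·v + 24·a·b − 18·v**2 + 39·v·b − 10·v − 18·b**2 + 15·b); both groups contain (−16·a·v + 24·a·b − 18·v**2 + 39·v·b − 10·v − 18·b**2 + 15·b), so (4·a + 2·b + 3) is a factor with cofactor −16·a·v + 24·a·b − 18·v**2 + 39·v·b − 10·v − 18·b**2 + 15·b.
The cofactor groups again: −16·a·v + 24·a·b − 18·v**2 + 39·v·b − 10·v − 18·b**2 + 15·b = −2·v·(8·a + 9·v − 6·b + 5) + 3·b·(8·a + 9·v − 6·b + 5); both groups contain (8·a + 9·v − 6·b + 5), giving −(2·v − 3·b)·(8·a + 9·v − 6·b + 5).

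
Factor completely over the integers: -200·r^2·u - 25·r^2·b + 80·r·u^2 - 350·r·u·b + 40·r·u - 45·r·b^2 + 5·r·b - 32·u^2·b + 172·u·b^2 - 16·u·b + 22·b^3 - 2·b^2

-(5·r - 2·b)·(5·r - 2·u + 11·b - 1)·(8·u + b)

Group: 5·r·(-40·r·u - 5·r·b + 16·u·b + 2·b^2) + (-2·u + 11·b - 1)·(-40·r·u - 5·r·b + 16·u·b + 2·b^2); both groups contain (-40·r·u - 5·r·b + 16·u·b + 2·b^2), so (5·r - 2·u + 11·b - 1) is a factor with cofactor -40·r·u - 5·r·b + 16·u·b + 2·b^2.
The cofactor groups again: -40·r·u - 5·r·b + 16·u·b + 2·b^2 = -8·u·(5·r - 2·b) - b·(5·r - 2·b); both groups contain (5·r - 2·b), giving -(8·u + b)·(5·r - 2·b).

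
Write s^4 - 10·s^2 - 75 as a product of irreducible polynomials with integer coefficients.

(s^2 + 5)·(s^2 - 15)

Substitute u = s^2 to get a quadratic in u, then factor.
s^2 + 5 is irreducible over ℤ (always positive, so no real roots).
s^2 - 15 is irreducible over ℤ (15 is not a perfect square).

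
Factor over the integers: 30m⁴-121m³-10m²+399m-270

(5m+9)(6m-5)(m-2)(m-3)

Among the possible rational roots, m = 2 is a root, so (m-2) is a factor; dividing leaves 30m³-61m²-132m+135.
Then m = 3 is a root, giving the factor (m-3) and quotient 30m²+29m-45.
The remaining quadratic factors as (6m-5)(5m+9).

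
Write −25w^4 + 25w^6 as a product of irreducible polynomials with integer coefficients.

Pull out the common factor 25w^4, leaving w^2 − 1.
Recognize a difference of squares with the parts w and 1.

25w^4(w + 1)(w − 1)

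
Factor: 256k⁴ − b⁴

(4k − b)(4k + b)(16k² + b²)

Write as (16k²)² − (b²)², then factor 16k² − b² once more.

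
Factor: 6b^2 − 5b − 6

(2b − 3)(3b + 2)

Need a pair with product 6·(−6) = −36 and sum −5: that's 4 and −9.
Split the middle term: 6b^2 + 4b − 9b − 6 = 2b(3b + 2) − 3(3b + 2).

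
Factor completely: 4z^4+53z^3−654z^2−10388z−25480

(4z+13)(z+10)(z+14)(z−14)

Among the possible rational roots, z = −13/4 is a root, so (4z+13) is a factor; dividing leaves z^3+10z^2−196z−1960.
Then z = −14 is a root, giving the factor (z+14) and quotient z^2−4z−140.
The remaining quadratic factors as (z−14)(z+10).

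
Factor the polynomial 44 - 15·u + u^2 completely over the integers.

Two integers with product 44 and sum -15 are -11 and -4.

(u - 11)·(u - 4)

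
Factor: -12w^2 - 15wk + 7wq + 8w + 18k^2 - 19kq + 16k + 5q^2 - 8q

-(12w - 9k + 5q - 8)(w + 2k - q)

Group: -12w(w + 2k - q) + (9k - 5q + 8)(w + 2k - q); both groups contain (w + 2k - q).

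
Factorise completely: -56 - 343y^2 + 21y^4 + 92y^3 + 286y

Trying the rational-root candidates, y = 1 is a root, so (y - 1) divides it; the quotient is 21y^3 + 113y^2 - 230y + 56.
Next, y = 2/7 is a root, giving the factor (7y - 2) and quotient 3y^2 + 17y - 28.
The remaining quadratic factors as (y + 7)(3y - 4).

(3y - 4)(7y - 2)(y + 7)(y - 1)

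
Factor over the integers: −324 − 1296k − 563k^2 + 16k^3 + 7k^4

(7k + 2)(k + 2)(k + 9)(k − 9)

Trying the rational-root candidates, k = −2/7 is a root, giving the factor (7k + 2) and quotient k^3 + 2k^2 − 81k − 162.
Then k = −2 is a root, so (k + 2) is a factor; dividing leaves k^2 − 81.
The remaining quadratic factors as (k + 9)(k − 9).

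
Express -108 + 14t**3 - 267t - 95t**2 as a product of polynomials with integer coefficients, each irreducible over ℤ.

Trying the rational-root candidates, t = -1/2 is a root, so (2t + 1) is a factor; dividing leaves 7t**2 - 51t - 108.
The remaining quadratic factors as (t - 9)(7t + 12).

(2t + 1)(7t + 12)(t - 9)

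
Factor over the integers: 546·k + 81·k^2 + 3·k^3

3·k·(k + 13)·(k + 14)

Pull out the common factor 3·k, then factor the remaining trinomial.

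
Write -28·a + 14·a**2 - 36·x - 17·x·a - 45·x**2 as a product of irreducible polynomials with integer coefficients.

Group: -5·x·(9·x + 7·a) + (2·a - 4)·(9·x + 7·a); both groups contain (9·x + 7·a).

-(5·x - 2·a + 4)·(9·x + 7·a)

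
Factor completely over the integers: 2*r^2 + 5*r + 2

(2*r + 1)*(r + 2)

Need a pair with product 2·2 = 4 and sum 5: that's 4 and 1.
Split the middle term: 2*r^2 + 4*r + r + 2 = 2*r*(r + 2) + (r + 2).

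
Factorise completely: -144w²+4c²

Pull out the common factor 4; c²-36w² is a difference of squares.

4(c+6w)(c-6w)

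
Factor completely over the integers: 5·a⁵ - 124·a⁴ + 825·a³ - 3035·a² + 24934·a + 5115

(5·a + 1)·(a - 11)·(a - 15)·(a² + a + 31)

Testing divisors of the constant over divisors of the leading coefficient, a = 11 is a root, so (a - 11) is a factor; dividing leaves 5·a⁴ - 69·a³ + 66·a² - 2309·a - 465.
Then a = -1/5 is a root, giving the factor (5·a + 1) and quotient a³ - 14·a² + 16·a - 465.
Then a = 15 is a root, so (a - 15) divides it; the quotient is a² + a + 31.
The quadratic a² + a + 31 has discriminant -123 < 0 and is irreducible over ℤ.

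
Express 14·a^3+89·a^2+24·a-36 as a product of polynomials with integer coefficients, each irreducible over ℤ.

(2·a-1)·(7·a+6)·(a+6)

Trying the rational-root candidates, a = -6 is a root, so (a+6) is a factor; dividing leaves 14·a^2+5·a-6.
The remaining quadratic factors as (7·a+6)(2·a-1).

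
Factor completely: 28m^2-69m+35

(4m-7)(7m-5)

Need a pair with product 28·35 = 980 and sum -69: that's -49 and -20.
Split the middle term: 28m^2-49m - 20m+35 = 7m(4m-7) - 5(4m-7).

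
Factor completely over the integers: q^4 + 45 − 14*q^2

(q + 3)*(q − 3)*(q^2 − 5)

Substitute u = q^2 to get a quadratic in u, then factor.
q^2 − 5 is irreducible over ℤ (5 is not a perfect square).
q^2 − 9 is a difference of squares.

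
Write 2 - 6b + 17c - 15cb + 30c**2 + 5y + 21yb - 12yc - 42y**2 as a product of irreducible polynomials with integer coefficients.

-(6y + 6c - 3b + 1)(7y - 5c - 2)

Group: -6y(7y - 5c - 2) + (-6c + 3b - 1)(7y - 5c - 2); both groups contain (7y - 5c - 2).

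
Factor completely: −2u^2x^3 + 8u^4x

2u^2x(2u + x)(2u − x)

Every term has a factor of 2u^2x. Then 4u^2 − x^2 = (2u)² − (x)².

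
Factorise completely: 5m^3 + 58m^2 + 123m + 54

(5m + 3)(m + 2)(m + 9)

Among the possible rational roots, m = -2 is a root, so (m + 2) divides it; the quotient is 5m^2 + 48m + 27.
The remaining quadratic factors as (m + 9)(5m + 3).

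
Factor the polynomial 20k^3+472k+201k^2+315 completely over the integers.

(4k+5)(5k+9)(k+7)

Testing divisors of the constant over divisors of the leading coefficient, k = -5/4 is a root, so (4k+5) is a factor; dividing leaves 5k^2+44k+63.
The remaining quadratic factors as (5k+9)(k+7).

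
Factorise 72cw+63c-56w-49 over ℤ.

Group as (72cw+63c) + (-56w-49) = 9c(8w+7) - 7(8w+7).
Both groups share the factor (8w+7).

(8w+7)(9c-7)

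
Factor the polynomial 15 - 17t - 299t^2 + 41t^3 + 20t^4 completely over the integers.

(4t + 1)(5t - 1)(t + 5)(t - 3)

Testing divisors of the constant over divisors of the leading coefficient, t = -1/4 is a root, so (4t + 1) is a factor; dividing leaves 5t^3 + 9t^2 - 77t + 15.
Continuing, t = 1/5 is a root, giving the factor (5t - 1) and quotient t^2 + 2t - 15.
The remaining quadratic factors as (t - 3)(t + 5).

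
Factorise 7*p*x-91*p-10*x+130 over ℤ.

Group as (7*p*x-91*p) + (-10*x+130) = 7*p*(x-13) - 10*(x-13).
Both groups share the factor (x-13).

(7*p-10)*(x-13)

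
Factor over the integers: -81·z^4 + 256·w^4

(4·w + 3·z)·(4·w - 3·z)·(16·w^2 + 9·z^2)

Difference of squares twice: with A = 4·w and B = 3·z, A⁴ − B⁴ = (A² − B²)(A² + B²), and A² − B² factors again.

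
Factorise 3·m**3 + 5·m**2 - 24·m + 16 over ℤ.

(3·m - 4)·(m + 4)·(m - 1)

Testing divisors of the constant over divisors of the leading coefficient, m = -4 is a root, so (m + 4) is a factor; dividing leaves 3·m**2 - 7·m + 4.
The remaining quadratic factors as (m - 1)(3·m - 4).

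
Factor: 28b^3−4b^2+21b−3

Group as (28b^3+21b) + (−4b^2−3) = 7b(4b^2+3) − (4b^2+3).
Both groups share the factor (4b^2+3).

(7b−1)(4b^2+3)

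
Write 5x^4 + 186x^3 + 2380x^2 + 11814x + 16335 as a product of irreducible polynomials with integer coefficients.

By the rational root theorem, x = −11 is a root, so (x + 11) is a factor; dividing leaves 5x^3 + 131x^2 + 939x + 1485.
Then x = −9 is a root, so (x + 9) is a factor; dividing leaves 5x^2 + 86x + 165.
The remaining quadratic factors as (5x + 11)(x + 15).

(5x + 11)(x + 11)(x + 15)(x + 9)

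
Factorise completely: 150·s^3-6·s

Every term has a factor of 6·s. Then 25·s^2-1 = (5·s)² − (1)².

6·s·(5·s+1)·(5·s-1)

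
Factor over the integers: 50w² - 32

Factor out 2, leaving 25w² - 16, which is a difference of two squares.

2(5w + 4)(5w - 4)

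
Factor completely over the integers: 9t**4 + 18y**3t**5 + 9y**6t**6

Pull out the common factor 9t**4, leaving y**6t**2 + 2y**3t + 1.
Recognize a perfect-square trinomial with the parts 1 and y**3t.

9t**4(y**3t + 1)**2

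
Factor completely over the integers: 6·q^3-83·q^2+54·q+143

Among the possible rational roots, q = -1 is a root, so (q+1) is a factor; dividing leaves 6·q^2-89·q+143.
The remaining quadratic factors as (q-13)(6·q-11).

(6·q-11)·(q+1)·(q-13)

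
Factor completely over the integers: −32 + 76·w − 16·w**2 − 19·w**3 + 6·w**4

(2·w − 1)·(3·w − 8)·(w + 2)·(w − 2)

Among the possible rational roots, w = 1/2 is a root, so (2·w − 1) is a factor; dividing leaves 3·w**3 − 8·w**2 − 12·w + 32.
Then w = 8/3 is a root, so (3·w − 8) is a factor; dividing leaves w**2 − 4.
The remaining quadratic factors as (w − 2)(w + 2).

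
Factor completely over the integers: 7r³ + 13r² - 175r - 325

By the rational root theorem, r = -5 is a root, giving the factor (r + 5) and quotient 7r² - 22r - 65.
The remaining quadratic factors as (r - 5)(7r + 13).

(7r + 13)(r + 5)(r - 5)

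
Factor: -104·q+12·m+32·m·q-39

Group as (32·m·q+12·m) + (-104·q-39) = 4·m·(8·q+3) - 13·(8·q+3).
Both groups share the factor (8·q+3).

(4·m-13)·(8·q+3)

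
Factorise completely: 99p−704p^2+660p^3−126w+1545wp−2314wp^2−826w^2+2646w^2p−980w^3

Group: 5w(−196w^2+294wp−126w−110p^2+99p) + (−6p+1)(−196w^2+294wp−126w−110p^2+99p); both groups contain (−196w^2+294wp−126w−110p^2+99p), so (5w−6p+1) is a factor with cofactor −196w^2+294wp−126w−110p^2+99p.
The cofactor groups again: −196w^2+294wp−126w−110p^2+99p = −14w(14w−11p) + (10p−9)(14w−11p); both groups contain (14w−11p), giving −(14w−10p+9)(14w−11p).

−(14w−10p+9)(14w−11p)(5w−6p+1)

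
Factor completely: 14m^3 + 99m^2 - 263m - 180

Testing divisors of the constant over divisors of the leading coefficient, m = -4/7 is a root, so (7m + 4) is a factor; dividing leaves 2m^2 + 13m - 45.
The remaining quadratic factors as (m + 9)(2m - 5).

(2m - 5)(7m + 4)(m + 9)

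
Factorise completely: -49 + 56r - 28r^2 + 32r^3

(8r - 7)(4r^2 + 7)

Group as (32r^3 + 56r) + (-28r^2 - 49) = 8r(4r^2 + 7) - 7(4r^2 + 7).
Both groups share the factor (4r^2 + 7).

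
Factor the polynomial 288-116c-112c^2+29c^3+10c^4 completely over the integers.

By the rational root theorem, c = -2 is a root, giving the factor (c+2) and quotient 10c^3+9c^2-130c+144.
Continuing, c = -9/2 is a root, so (2c+9) is a factor; dividing leaves 5c^2-18c+16.
The remaining quadratic factors as (c-2)(5c-8).

(2c+9)(5c-8)(c+2)(c-2)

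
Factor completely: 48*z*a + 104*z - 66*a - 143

Group as (48*z*a + 104*z) + (-66*a - 143) = 8*z*(6*a + 13) - 11*(6*a + 13).
Both groups share the factor (6*a + 13).

(6*a + 13)*(8*z - 11)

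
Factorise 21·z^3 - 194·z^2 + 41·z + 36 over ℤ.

Trying the rational-root candidates, z = 4/7 is a root, so (7·z - 4) is a factor; dividing leaves 3·z^2 - 26·z - 9.
The remaining quadratic factors as (z - 9)(3·z + 1).

(3·z + 1)·(7·z - 4)·(z - 9)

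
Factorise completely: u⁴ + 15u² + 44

Substitute w = u² to get a quadratic in w, then factor.
u² + 4 is irreducible over ℤ (sum of squares).
u² + 11 is irreducible over ℤ (always positive, so no real roots).

(u² + 11)(u² + 4)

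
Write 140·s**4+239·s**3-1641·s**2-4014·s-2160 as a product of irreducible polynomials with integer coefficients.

Testing divisors of the constant over divisors of the leading coefficient, s = -8/5 is a root, so (5·s+8) divides it; the quotient is 28·s**3+3·s**2-333·s-270.
Next, s = -6/7 is a root, so (7·s+6) divides it; the quotient is 4·s**2-3·s-45.
The remaining quadratic factors as (4·s-15)(s+3).

(4·s-15)·(5·s+8)·(7·s+6)·(s+3)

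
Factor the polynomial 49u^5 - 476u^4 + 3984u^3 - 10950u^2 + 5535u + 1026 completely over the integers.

(7u + 1)(7u - 6)(u - 3)(u^2 - 6u + 57)

Trying the rational-root candidates, u = 3 is a root, so (u - 3) divides it; the quotient is 49u^4 - 329u^3 + 2997u^2 - 1959u - 342.
Next, u = 6/7 is a root, giving the factor (7u - 6) and quotient 7u^3 - 41u^2 + 393u + 57.
Continuing, u = -1/7 is a root, so (7u + 1) is a factor; dividing leaves u^2 - 6u + 57.
The quadratic u^2 - 6u + 57 has discriminant -192 < 0 and is irreducible over ℤ.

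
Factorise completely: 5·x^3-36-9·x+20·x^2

(x+4)·(5·x^2-9)

Group as (5·x^3-9·x) + (20·x^2-36) = x·(5·x^2-9) + 4·(5·x^2-9).
Both groups share the factor (5·x^2-9).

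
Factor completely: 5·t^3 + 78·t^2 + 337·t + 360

Among the possible rational roots, t = -8/5 is a root, so (5·t + 8) is a factor; dividing leaves t^2 + 14·t + 45.
The remaining quadratic factors as (t + 5)(t + 9).

(5·t + 8)·(t + 5)·(t + 9)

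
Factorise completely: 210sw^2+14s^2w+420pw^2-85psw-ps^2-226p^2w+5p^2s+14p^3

Group: p(14p^2+5ps-30pw-s^2-15sw) - 14w(14p^2+5ps-30pw-s^2-15sw); both groups contain (14p^2+5ps-30pw-s^2-15sw), so (p-14w) is a factor with cofactor 14p^2+5ps-30pw-s^2-15sw.
The cofactor groups again: 14p^2+5ps-30pw-s^2-15sw = 7p(2p+s) + (-s-15w)(2p+s); both groups contain (2p+s), giving (7p-s-15w)(2p+s).

(2p+s)(7p-s-15w)(p-14w)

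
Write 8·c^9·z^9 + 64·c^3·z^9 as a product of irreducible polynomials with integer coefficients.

8·c^3·z^9·(c^2 + 2)·(c^4 - 2·c^2 + 4)

Every term has a factor of 8·c^3·z^9; factoring it out leaves c^6 + 8.
Recognize a sum of cubes with the parts 2 and c^2.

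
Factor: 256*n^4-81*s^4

(4*n)⁴ − (3*s)⁴ = ((4*n)² − (3*s)²)((4*n)² + (3*s)²); the first factor splits again, the second (16*n^2+9*s^2) is irreducible.

(4*n+3*s)*(4*n-3*s)*(16*n^2+9*s^2)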